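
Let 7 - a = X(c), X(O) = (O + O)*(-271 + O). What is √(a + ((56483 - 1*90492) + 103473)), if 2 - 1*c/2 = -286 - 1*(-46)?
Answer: I*√136713 ≈ 369.75*I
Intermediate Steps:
c = 484 (c = 4 - 2*(-286 - 1*(-46)) = 4 - 2*(-286 + 46) = 4 - 2*(-240) = 4 + 480 = 484)
X(O) = 2*O*(-271 + O) (X(O) = (2*O)*(-271 + O) = 2*O*(-271 + O))
a = -206177 (a = 7 - 2*484*(-271 + 484) = 7 - 2*484*213 = 7 - 1*206184 = 7 - 206184 = -206177)
√(a + ((56483 - 1*90492) + 103473)) = √(-206177 + ((56483 - 1*90492) + 103473)) = √(-206177 + ((56483 - 90492) + 103473)) = √(-206177 + (-34009 + 103473)) = √(-206177 + 69464) = √(-136713) = I*√136713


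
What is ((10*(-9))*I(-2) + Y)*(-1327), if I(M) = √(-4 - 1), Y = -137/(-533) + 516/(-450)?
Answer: 47192101/39975 + 119430*I*√5 ≈ 1180.5 + 2.6705e+5*I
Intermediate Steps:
Y = -35563/39975 (Y = -137*(-1/533) + 516*(-1/450) = 137/533 - 86/75 = -35563/39975 ≈ -0.88963)
I(M) = I*√5 (I(M) = √(-5) = I*√5)
((10*(-9))*I(-2) + Y)*(-1327) = ((10*(-9))*(I*√5) - 35563/39975)*(-1327) = (-90*I*√5 - 35563/39975)*(-1327) = (-35563/39975 - 90*I*√5)*(-1327) = 47192101/39975 + 119430*I*√5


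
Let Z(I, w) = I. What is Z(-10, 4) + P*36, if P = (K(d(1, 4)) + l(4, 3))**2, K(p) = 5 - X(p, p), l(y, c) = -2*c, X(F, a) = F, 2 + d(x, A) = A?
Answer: 314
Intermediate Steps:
d(x, A) = -2 + A
K(p) = 5 - p
P = 9 (P = ((5 - (-2 + 4)) - 2*3)**2 = ((5 - 1*2) - 6)**2 = ((5 - 2) - 6)**2 = (3 - 6)**2 = (-3)**2 = 9)
Z(-10, 4) + P*36 = -10 + 9*36 = -10 + 324 = 314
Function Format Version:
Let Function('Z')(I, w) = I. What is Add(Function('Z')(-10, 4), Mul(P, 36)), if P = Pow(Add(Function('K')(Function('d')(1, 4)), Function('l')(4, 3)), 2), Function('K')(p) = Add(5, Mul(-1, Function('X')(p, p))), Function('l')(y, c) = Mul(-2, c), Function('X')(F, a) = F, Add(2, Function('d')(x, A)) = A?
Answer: 314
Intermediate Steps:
Function('d')(x, A) = Add(-2, A)
Function('K')(p) = Add(5, Mul(-1, p))
P = 9 (P = Pow(Add(Add(5, Mul(-1, Add(-2, 4))), Mul(-2, 3)), 2) = Pow(Add(Add(5, Mul(-1, 2)), -6), 2) = Pow(Add(Add(5, -2), -6), 2) = Pow(Add(3, -6), 2) = Pow(-3, 2) = 9)
Add(Function('Z')(-10, 4), Mul(P, 36)) = Add(-10, Mul(9, 36)) = Add(-10, 324) = 314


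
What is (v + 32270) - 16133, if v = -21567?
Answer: -5430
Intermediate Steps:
(v + 32270) - 16133 = (-21567 + 32270) - 16133 = 10703 - 16133 = -5430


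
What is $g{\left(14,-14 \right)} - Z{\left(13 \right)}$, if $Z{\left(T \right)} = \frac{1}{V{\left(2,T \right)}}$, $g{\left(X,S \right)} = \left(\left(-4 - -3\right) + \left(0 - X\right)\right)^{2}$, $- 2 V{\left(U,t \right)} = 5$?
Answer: $\frac{1127}{5} \approx 225.4$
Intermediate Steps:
$V{\left(U,t \right)} = - \frac{5}{2}$ ($V{\left(U,t \right)} = \left(- \frac{1}{2}\right) 5 = - \frac{5}{2}$)
$g{\left(X,S \right)} = \left(-1 - X\right)^{2}$ ($g{\left(X,S \right)} = \left(\left(-4 + 3\right) - X\right)^{2} = \left(-1 - X\right)^{2}$)
$Z{\left(T \right)} = - \frac{2}{5}$ ($Z{\left(T \right)} = \frac{1}{- \frac{5}{2}} = - \frac{2}{5}$)
$g{\left(14,-14 \right)} - Z{\left(13 \right)} = \left(1 + 14\right)^{2} - - \frac{2}{5} = 15^{2} + \frac{2}{5} = 225 + \frac{2}{5} = \frac{1127}{5}$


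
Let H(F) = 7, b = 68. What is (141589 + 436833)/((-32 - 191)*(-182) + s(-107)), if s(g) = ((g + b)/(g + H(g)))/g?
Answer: 476085800/33405397 ≈ 14.252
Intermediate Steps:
s(g) = (68 + g)/(g*(7 + g)) (s(g) = ((g + 68)/(g + 7))/g = ((68 + g)/(7 + g))/g = (68 + g)/(g*(7 + g)))
(141589 + 436833)/((-32 - 191)*(-182) + s(-107)) = (141589 + 436833)/((-32 - 191)*(-182) + (68 - 107)/((-107)*(7 - 107))) = 578422/(-223*(-182) - 1/107*(-39)/(-100)) = 578422/(40586 - 1/107*(-1/100)*(-39)) = 578422/(40586 - 39/10700) = 578422/(434270161/10700) = 578422*(10700/434270161) = 476085800/33405397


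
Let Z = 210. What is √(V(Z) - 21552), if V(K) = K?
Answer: I*√21342 ≈ 146.09*I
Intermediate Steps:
√(V(Z) - 21552) = √(210 - 21552) = √(-21342) = I*√21342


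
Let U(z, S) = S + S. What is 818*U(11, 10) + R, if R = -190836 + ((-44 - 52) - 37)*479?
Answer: -238183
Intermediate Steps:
U(z, S) = 2*S
R = -254543 (R = -190836 + (-96 - 37)*479 = -190836 - 133*479 = -190836 - 63707 = -254543)
818*U(11, 10) + R = 818*(2*10) - 254543 = 818*20 - 254543 = 16360 - 254543 = -238183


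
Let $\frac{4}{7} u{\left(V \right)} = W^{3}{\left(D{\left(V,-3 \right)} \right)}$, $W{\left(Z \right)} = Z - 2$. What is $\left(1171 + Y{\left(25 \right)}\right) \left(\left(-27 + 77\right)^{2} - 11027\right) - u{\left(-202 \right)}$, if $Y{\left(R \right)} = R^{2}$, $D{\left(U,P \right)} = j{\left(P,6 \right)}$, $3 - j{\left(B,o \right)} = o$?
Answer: $- \frac{61257093}{4} \approx -1.5314 \cdot 10^{7}$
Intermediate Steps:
$j{\left(B,o \right)} = 3 - o$
$D{\left(U,P \right)} = -3$ ($D{\left(U,P \right)} = 3 - 6 = -3$)
$W{\left(Z \right)} = -2 + Z$
$u{\left(V \right)} = - \frac{875}{4}$ ($u{\left(V \right)} = \frac{7 \left(-2 - 3\right)^{3}}{4} = \frac{7 \left(-5\right)^{3}}{4} = \frac{7}{4} \left(-125\right) = - \frac{875}{4}$)
$\left(1171 + Y{\left(25 \right)}\right) \left(\left(-27 + 77\right)^{2} - 11027\right) - u{\left(-202 \right)} = \left(1171 + 25^{2}\right) \left(\left(-27 + 77\right)^{2} - 11027\right) - - \frac{875}{4} = \left(1171 + 625\right) \left(50^{2} - 11027\right) + \frac{875}{4} = 1796 \left(2500 - 11027\right) + \frac{875}{4} = 1796 \left(-8527\right) + \frac{875}{4} = -15314492 + \frac{875}{4} = - \frac{61257093}{4}$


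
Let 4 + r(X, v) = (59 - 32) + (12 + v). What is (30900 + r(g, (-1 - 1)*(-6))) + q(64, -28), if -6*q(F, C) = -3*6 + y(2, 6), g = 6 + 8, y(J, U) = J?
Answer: 92849/3 ≈ 30950.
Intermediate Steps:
g = 14
r(X, v) = 35 + v (r(X, v) = -4 + ((59 - 32) + (12 + v)) = -4 + (27 + (12 + v)) = -4 + (39 + v) = 35 + v)
q(F, C) = 8/3 (q(F, C) = -(-3*6 + 2)/6 = -(-18 + 2)/6 = -⅙*(-16) = 8/3)
(30900 + r(g, (-1 - 1)*(-6))) + q(64, -28) = (30900 + (35 + (-1 - 1)*(-6))) + 8/3 = (30900 + (35 - 2*(-6))) + 8/3 = (30900 + (35 + 12)) + 8/3 = (30900 + 47) + 8/3 = 30947 + 8/3 = 92849/3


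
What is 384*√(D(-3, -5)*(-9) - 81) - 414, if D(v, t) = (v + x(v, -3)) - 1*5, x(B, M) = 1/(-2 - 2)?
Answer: -414 + 576*I*√3 ≈ -414.0 + 997.66*I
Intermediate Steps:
x(B, M) = -¼ (x(B, M) = 1/(-4) = -¼)
D(v, t) = -21/4 + v (D(v, t) = (v - ¼) - 1*5 = (-¼ + v) - 5 = -21/4 + v)
384*√(D(-3, -5)*(-9) - 81) - 414 = 384*√((-21/4 - 3)*(-9) - 81) - 414 = 384*√(-33/4*(-9) - 81) - 414 = 384*√(297/4 - 81) - 414 = 384*√(-27/4) - 414 = 384*(3*I*√3/2) - 414 = 576*I*√3 - 414 = -414 + 576*I*√3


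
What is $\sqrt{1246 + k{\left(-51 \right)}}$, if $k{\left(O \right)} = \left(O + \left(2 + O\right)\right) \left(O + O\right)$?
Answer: $\sqrt{11446} \approx 106.99$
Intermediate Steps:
$k{\left(O \right)} = 2 O \left(2 + 2 O\right)$ ($k{\left(O \right)} = \left(2 + 2 O\right) 2 O = 2 O \left(2 + 2 O\right)$)
$\sqrt{1246 + k{\left(-51 \right)}} = \sqrt{1246 + 4 \left(-51\right) \left(1 - 51\right)} = \sqrt{1246 + 4 \left(-51\right) \left(-50\right)} = \sqrt{1246 + 10200} = \sqrt{11446}$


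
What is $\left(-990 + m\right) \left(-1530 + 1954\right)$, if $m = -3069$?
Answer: $-1721016$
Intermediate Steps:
$\left(-990 + m\right) \left(-1530 + 1954\right) = \left(-990 - 3069\right) \left(-1530 + 1954\right) = \left(-4059\right) 424 = -1721016$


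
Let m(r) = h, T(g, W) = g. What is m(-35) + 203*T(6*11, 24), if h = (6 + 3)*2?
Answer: 13416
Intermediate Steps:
h = 18 (h = 9*2 = 18)
m(r) = 18
m(-35) + 203*T(6*11, 24) = 18 + 203*(6*11) = 18 + 203*66 = 18 + 13398 = 13416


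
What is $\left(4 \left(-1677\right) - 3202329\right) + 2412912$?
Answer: $-796125$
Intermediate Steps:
$\left(4 \left(-1677\right) - 3202329\right) + 2412912 = \left(-6708 - 3202329\right) + 2412912 = -3209037 + 2412912 = -796125$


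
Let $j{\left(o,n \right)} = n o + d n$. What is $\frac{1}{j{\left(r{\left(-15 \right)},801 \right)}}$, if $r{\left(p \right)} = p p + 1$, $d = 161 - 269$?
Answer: $\frac{1}{94518} \approx 1.058 \cdot 10^{-5}$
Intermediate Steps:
$d = -108$
$r{\left(p \right)} = 1 + p^{2}$ ($r{\left(p \right)} = p^{2} + 1 = 1 + p^{2}$)
$j{\left(o,n \right)} = - 108 n + n o$ ($j{\left(o,n \right)} = n o - 108 n = - 108 n + n o$)
$\frac{1}{j{\left(r{\left(-15 \right)},801 \right)}} = \frac{1}{801 \left(-108 + \left(1 + \left(-15\right)^{2}\right)\right)} = \frac{1}{801 \left(-108 + \left(1 + 225\right)\right)} = \frac{1}{801 \left(-108 + 226\right)} = \frac{1}{801 \cdot 118} = \frac{1}{94518}$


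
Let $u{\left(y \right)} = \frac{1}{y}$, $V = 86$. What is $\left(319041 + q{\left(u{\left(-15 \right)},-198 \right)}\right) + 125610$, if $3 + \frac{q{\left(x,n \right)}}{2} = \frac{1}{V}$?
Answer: $\frac{19119736}{43} \approx 4.4465 \cdot 10^{5}$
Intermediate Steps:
$q{\left(x,n \right)} = - \frac{257}{43}$ ($q{\left(x,n \right)} = -6 + \frac{2}{86} = -6 + 2 \cdot \frac{1}{86} = -6 + \frac{1}{43} = - \frac{257}{43}$)
$\left(319041 + q{\left(u{\left(-15 \right)},-198 \right)}\right) + 125610 = \left(319041 - \frac{257}{43}\right) + 125610 = \frac{13718506}{43} + 125610 = \frac{19119736}{43}$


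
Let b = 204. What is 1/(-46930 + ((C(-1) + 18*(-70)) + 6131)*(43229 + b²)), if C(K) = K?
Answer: 1/413148220 ≈ 2.4204e-9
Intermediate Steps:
1/(-46930 + ((C(-1) + 18*(-70)) + 6131)*(43229 + b²)) = 1/(-46930 + ((-1 + 18*(-70)) + 6131)*(43229 + 204²)) = 1/(-46930 + ((-1 - 1260) + 6131)*(43229 + 41616)) = 1/(-46930 + (-1261 + 6131)*84845) = 1/(-46930 + 4870*84845) = 1/(-46930 + 413195150) = 1/413148220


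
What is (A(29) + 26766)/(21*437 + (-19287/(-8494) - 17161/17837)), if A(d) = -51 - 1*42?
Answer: 4041158960694/1390582382291 ≈ 2.9061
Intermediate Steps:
A(d) = -93 (A(d) = -51 - 42 = -93)
(A(29) + 26766)/(21*437 + (-19287/(-8494) - 17161/17837)) = (-93 + 26766)/(21*437 + (-19287/(-8494) - 17161/17837)) = 26673/(9177 + (-19287*(-1/8494) - 17161*1/17837)) = 26673/(9177 + (19287/8494 - 17161/17837)) = 26673/(9177 + 198256685/151507478) = 26673/(1390582382291/151507478) = 26673*(151507478/1390582382291) = 4041158960694/1390582382291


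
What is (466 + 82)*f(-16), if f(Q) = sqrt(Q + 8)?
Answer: 1096*I*sqrt(2) ≈ 1550.0*I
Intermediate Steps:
f(Q) = sqrt(8 + Q)
(466 + 82)*f(-16) = (466 + 82)*sqrt(8 - 16) = 548*sqrt(-8) = 548*(2*I*sqrt(2)) = 1096*I*sqrt(2)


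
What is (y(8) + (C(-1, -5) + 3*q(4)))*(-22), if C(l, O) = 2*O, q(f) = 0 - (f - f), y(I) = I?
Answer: 44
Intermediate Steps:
q(f) = 0 (q(f) = 0 - 1*0 = 0 + 0 = 0)
(y(8) + (C(-1, -5) + 3*q(4)))*(-22) = (8 + (2*(-5) + 3*0))*(-22) = (8 + (-10 + 0))*(-22) = (8 - 10)*(-22) = -2*(-22) = 44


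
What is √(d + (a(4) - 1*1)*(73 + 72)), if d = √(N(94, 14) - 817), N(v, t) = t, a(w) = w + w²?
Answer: √(2755 + I*√803) ≈ 52.489 + 0.2699*I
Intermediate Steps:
d = I*√803 (d = √(14 - 817) = √(-803) = I*√803 ≈ 28.337*I)
√(d + (a(4) - 1*1)*(73 + 72)) = √(I*√803 + (4*(1 + 4) - 1*1)*(73 + 72)) = √(I*√803 + (4*5 - 1)*145) = √(I*√803 + (20 - 1)*145) = √(I*√803 + 19*145) = √(I*√803 + 2755) = √(2755 + I*√803)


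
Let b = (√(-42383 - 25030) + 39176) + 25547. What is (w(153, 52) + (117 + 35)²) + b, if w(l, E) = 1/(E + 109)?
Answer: 14140148/161 + I*√67413 ≈ 87827.0 + 259.64*I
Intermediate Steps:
w(l, E) = 1/(109 + E)
b = 64723 + I*√67413 (b = (√(-67413) + 39176) + 25547 = (I*√67413 + 39176) + 25547 = (39176 + I*√67413) + 25547 = 64723 + I*√67413 ≈ 64723.0 + 259.64*I)
(w(153, 52) + (117 + 35)²) + b = (1/(109 + 52) + (117 + 35)²) + (64723 + I*√67413) = (1/161 + 152²) + (64723 + I*√67413) = (1/161 + 23104) + (64723 + I*√67413) = 3719745/161 + (64723 + I*√67413) = 14140148/161 + I*√67413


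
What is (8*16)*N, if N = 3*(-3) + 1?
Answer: -1024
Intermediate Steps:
N = -8 (N = -9 + 1 = -8)
(8*16)*N = (8*16)*(-8) = 128*(-8) = -1024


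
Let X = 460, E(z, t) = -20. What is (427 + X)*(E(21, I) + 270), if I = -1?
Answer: 221750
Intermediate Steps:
(427 + X)*(E(21, I) + 270) = (427 + 460)*(-20 + 270) = 887*250 = 221750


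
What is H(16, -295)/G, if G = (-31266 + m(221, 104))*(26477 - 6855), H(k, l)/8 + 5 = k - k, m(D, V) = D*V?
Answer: 10/40627351 ≈ 2.4614e-7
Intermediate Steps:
H(k, l) = -40 (H(k, l) = -40 + 8*(k - k) = -40 + 8*0 = -40 + 0 = -40)
G = -162509404 (G = (-31266 + 221*104)*(26477 - 6855) = (-31266 + 22984)*19622 = -8282*19622 = -162509404)
H(16, -295)/G = -40/(-162509404) = -40*(-1/162509404) = 10/40627351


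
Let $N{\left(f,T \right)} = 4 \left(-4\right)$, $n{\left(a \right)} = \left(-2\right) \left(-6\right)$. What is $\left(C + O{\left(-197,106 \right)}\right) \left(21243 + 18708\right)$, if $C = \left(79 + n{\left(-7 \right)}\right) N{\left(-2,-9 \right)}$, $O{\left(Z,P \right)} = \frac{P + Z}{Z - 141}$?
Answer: $- \frac{1512105399}{26} \approx -5.8158 \cdot 10^{7}$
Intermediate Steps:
$n{\left(a \right)} = 12$
$O{\left(Z,P \right)} = \frac{P + Z}{-141 + Z}$
$N{\left(f,T \right)} = -16$
$C = -1456$ ($C = \left(79 + 12\right) \left(-16\right) = 91 \left(-16\right) = -1456$)
$\left(C + O{\left(-197,106 \right)}\right) \left(21243 + 18708\right) = \left(-1456 + \frac{106 - 197}{-141 - 197}\right) \left(21243 + 18708\right) = \left(-1456 + \frac{1}{-338} \left(-91\right)\right) 39951 = \left(-1456 - - \frac{7}{26}\right) 39951 = \left(-1456 + \frac{7}{26}\right) 39951 = \left(- \frac{37849}{26}\right) 39951 = - \frac{1512105399}{26}$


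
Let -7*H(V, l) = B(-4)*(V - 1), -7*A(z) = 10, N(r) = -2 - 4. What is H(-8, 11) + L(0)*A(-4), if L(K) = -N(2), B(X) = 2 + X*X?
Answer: 102/7 ≈ 14.571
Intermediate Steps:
N(r) = -6
B(X) = 2 + X**2
A(z) = -10/7 (A(z) = -1/7*10 = -10/7)
H(V, l) = 18/7 - 18*V/7 (H(V, l) = -(2 + (-4)**2)*(V - 1)/7 = -(2 + 16)*(-1 + V)/7 = -18*(-1 + V)/7 = -(-18 + 18*V)/7 = 18/7 - 18*V/7)
L(K) = 6 (L(K) = -1*(-6) = 6)
H(-8, 11) + L(0)*A(-4) = (18/7 - 18/7*(-8)) + 6*(-10/7) = (18/7 + 144/7) - 60/7 = 162/7 - 60/7 = 102/7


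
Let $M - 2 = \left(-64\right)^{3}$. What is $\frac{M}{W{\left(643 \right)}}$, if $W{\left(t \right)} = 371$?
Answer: $- \frac{262142}{371} \approx -706.58$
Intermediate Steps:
$M = -262142$ ($M = 2 + \left(-64\right)^{3} = 2 - 262144 = -262142$)
$\frac{M}{W{\left(643 \right)}} = - \frac{262142}{371}$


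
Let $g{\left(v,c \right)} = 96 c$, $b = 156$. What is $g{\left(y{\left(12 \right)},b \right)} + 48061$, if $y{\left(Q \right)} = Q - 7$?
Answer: $63037$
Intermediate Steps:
$y{\left(Q \right)} = -7 + Q$ ($y{\left(Q \right)} = Q - 7 = -7 + Q$)
$g{\left(y{\left(12 \right)},b \right)} + 48061 = 96 \cdot 156 + 48061 = 14976 + 48061 = 63037$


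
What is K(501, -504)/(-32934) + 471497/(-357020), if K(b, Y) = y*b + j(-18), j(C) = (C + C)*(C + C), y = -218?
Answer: 3833671707/1959682780 ≈ 1.9563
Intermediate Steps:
j(C) = 4*C² (j(C) = (2*C)*(2*C) = 4*C²)
K(b, Y) = 1296 - 218*b (K(b, Y) = -218*b + 4*(-18)² = -218*b + 4*324 = -218*b + 1296 = 1296 - 218*b)
K(501, -504)/(-32934) + 471497/(-357020) = (1296 - 218*501)/(-32934) + 471497/(-357020) = (1296 - 109218)*(-1/32934) + 471497*(-1/357020) = -107922*(-1/32934) - 471497/357020 = 17987/5489 - 471497/357020 = 3833671707/1959682780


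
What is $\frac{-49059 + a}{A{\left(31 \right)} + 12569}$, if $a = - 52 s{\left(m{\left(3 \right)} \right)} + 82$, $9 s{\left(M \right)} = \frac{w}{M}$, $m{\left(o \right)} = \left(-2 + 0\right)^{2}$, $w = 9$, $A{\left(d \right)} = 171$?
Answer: $- \frac{4899}{1274} \approx -3.8454$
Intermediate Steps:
$m{\left(o \right)} = 4$ ($m{\left(o \right)} = \left(-2\right)^{2} = 4$)
$s{\left(M \right)} = \frac{1}{M}$ ($s{\left(M \right)} = \frac{9 \frac{1}{M}}{9} = \frac{1}{M}$)
$a = 69$ ($a = - \frac{52}{4} + 82 = \left(-52\right) \frac{1}{4} + 82 = -13 + 82 = 69$)
$\frac{-49059 + a}{A{\left(31 \right)} + 12569} = \frac{-49059 + 69}{171 + 12569} = - \frac{48990}{12740} = \left(-48990\right) \frac{1}{12740} = - \frac{4899}{1274}$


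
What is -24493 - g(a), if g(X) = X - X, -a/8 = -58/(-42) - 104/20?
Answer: -24493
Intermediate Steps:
a = 3208/105 (a = -8*(-58/(-42) - 104/20) = -8*(-58*(-1/42) - 104*1/20) = -8*(29/21 - 26/5) = -8*(-401/105) = 3208/105 ≈ 30.552)
g(X) = 0
-24493 - g(a) = -24493 - 1*0 = -24493 + 0 = -24493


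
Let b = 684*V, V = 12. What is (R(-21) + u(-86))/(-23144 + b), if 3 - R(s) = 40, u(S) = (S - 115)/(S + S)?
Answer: 6163/2568992 ≈ 0.0023990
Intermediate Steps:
u(S) = (-115 + S)/(2*S) (u(S) = (-115 + S)/((2*S)) = (-115 + S)*(1/(2*S)) = (-115 + S)/(2*S))
R(s) = -37 (R(s) = 3 - 1*40 = 3 - 40 = -37)
b = 8208 (b = 684*12 = 8208)
(R(-21) + u(-86))/(-23144 + b) = (-37 + (½)*(-115 - 86)/(-86))/(-23144 + 8208) = (-37 + (½)*(-1/86)*(-201))/(-14936) = (-37 + 201/172)*(-1/14936) = -6163/172*(-1/14936) = 6163/2568992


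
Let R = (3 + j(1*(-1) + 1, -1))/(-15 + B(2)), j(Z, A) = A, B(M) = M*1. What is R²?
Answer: 4/169 ≈ 0.023669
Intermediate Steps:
B(M) = M
R = -2/13 (R = (3 - 1)/(-15 + 2) = 2/(-13) = 2*(-1/13) = -2/13 ≈ -0.15385)
R² = (-2/13)² = 4/169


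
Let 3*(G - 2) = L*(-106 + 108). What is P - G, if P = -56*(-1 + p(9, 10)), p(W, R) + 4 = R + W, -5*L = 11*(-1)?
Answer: -11812/15 ≈ -787.47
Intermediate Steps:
L = 11/5 (L = -11*(-1)/5 = -⅕*(-11) = 11/5 ≈ 2.2000)
G = 52/15 (G = 2 + (11*(-106 + 108)/5)/3 = 2 + ((11/5)*2)/3 = 2 + (⅓)*(22/5) = 2 + 22/15 = 52/15 ≈ 3.4667)
p(W, R) = -4 + R + W (p(W, R) = -4 + (R + W) = -4 + R + W)
P = -784 (P = -56*(-1 + (-4 + 10 + 9)) = -56*(-1 + 15) = -56*14 = -784)
P - G = -784 - 1*52/15 = -784 - 52/15 = -11812/15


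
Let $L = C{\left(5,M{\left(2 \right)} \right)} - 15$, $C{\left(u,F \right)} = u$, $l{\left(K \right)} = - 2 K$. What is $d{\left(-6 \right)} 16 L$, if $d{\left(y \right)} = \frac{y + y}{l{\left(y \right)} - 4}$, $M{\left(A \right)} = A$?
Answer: $240$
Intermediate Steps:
$L = -10$ ($L = 5 - 15 = -10$)
$d{\left(y \right)} = \frac{2 y}{-4 - 2 y}$ ($d{\left(y \right)} = \frac{y + y}{- 2 y - 4} = \frac{2 y}{-4 - 2 y}$)
$d{\left(-6 \right)} 16 L = \left(-1\right) \left(-6\right) \frac{1}{2 - 6} \cdot 16 \left(-10\right) = \left(-1\right) \left(-6\right) \frac{1}{-4} \cdot 16 \left(-10\right) = \left(-1\right) \left(-6\right) \left(- \frac{1}{4}\right) 16 \left(-10\right) = \left(- \frac{3}{2}\right) 16 \left(-10\right) = \left(-24\right) \left(-10\right) = 240$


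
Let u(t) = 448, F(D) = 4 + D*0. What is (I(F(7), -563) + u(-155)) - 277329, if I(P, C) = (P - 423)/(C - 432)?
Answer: -275496176/995 ≈ -2.7688e+5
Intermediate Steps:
F(D) = 4 (F(D) = 4 + 0 = 4)
I(P, C) = (-423 + P)/(-432 + C)
(I(F(7), -563) + u(-155)) - 277329 = ((-423 + 4)/(-432 - 563) + 448) - 277329 = (-419/(-995) + 448) - 277329 = (-1/995*(-419) + 448) - 277329 = (419/995 + 448) - 277329 = 446179/995 - 277329 = -275496176/995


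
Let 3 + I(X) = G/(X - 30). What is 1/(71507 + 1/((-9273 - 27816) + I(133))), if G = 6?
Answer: 3820470/273190348187 ≈ 1.3985e-5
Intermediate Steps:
I(X) = -3 + 6/(-30 + X) (I(X) = -3 + 6/(X - 30) = -3 + 6/(-30 + X))
1/(71507 + 1/((-9273 - 27816) + I(133))) = 1/(71507 + 1/((-9273 - 27816) + 3*(32 - 1*133)/(-30 + 133))) = 1/(71507 + 1/(-37089 + 3*(32 - 133)/103)) = 1/(71507 + 1/(-37089 + 3*(1/103)*(-101))) = 1/(71507 + 1/(-37089 - 303/103)) = 1/(71507 + 1/(-3820470/103)) = 1/(71507 - 103/3820470) = 1/(273190348187/3820470) = 3820470/273190348187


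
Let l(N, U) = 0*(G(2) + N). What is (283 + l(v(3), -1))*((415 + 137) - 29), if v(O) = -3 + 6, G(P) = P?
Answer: 148009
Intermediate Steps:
v(O) = 3
l(N, U) = 0 (l(N, U) = 0*(2 + N) = 0)
(283 + l(v(3), -1))*((415 + 137) - 29) = (283 + 0)*((415 + 137) - 29) = 283*(552 - 29) = 283*523 = 148009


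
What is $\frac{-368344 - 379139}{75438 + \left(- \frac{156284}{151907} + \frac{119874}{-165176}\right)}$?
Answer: $- \frac{9377693971889628}{946400151215557} \approx -9.9088$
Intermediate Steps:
$\frac{-368344 - 379139}{75438 + \left(- \frac{156284}{151907} + \frac{119874}{-165176}\right)} = - \frac{747483}{75438 + \left(\left(-156284\right) \frac{1}{151907} + 119874 \left(- \frac{1}{165176}\right)\right)} = - \frac{747483}{75438 - \frac{22012032851}{12545695316}} = - \frac{747483}{\frac{946400151215557}{12545695316}} = \left(-747483\right) \frac{12545695316}{946400151215557} = - \frac{9377693971889628}{946400151215557}$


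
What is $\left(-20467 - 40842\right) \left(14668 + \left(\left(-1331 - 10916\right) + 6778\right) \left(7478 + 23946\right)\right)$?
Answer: $10535534013092$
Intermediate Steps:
$\left(-20467 - 40842\right) \left(14668 + \left(\left(-1331 - 10916\right) + 6778\right) \left(7478 + 23946\right)\right) = - 61309 \left(14668 + \left(\left(-1331 - 10916\right) + 6778\right) 31424\right) = - 61309 \left(14668 + \left(-12247 + 6778\right) 31424\right) = - 61309 \left(14668 - 171857856\right) = \left(-61309\right) \left(-171843188\right) = 10535534013092$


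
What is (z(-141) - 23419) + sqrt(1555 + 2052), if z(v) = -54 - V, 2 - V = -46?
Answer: -23521 + sqrt(3607) ≈ -23461.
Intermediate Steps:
V = 48 (V = 2 - 1*(-46) = 2 + 46 = 48)
z(v) = -102 (z(v) = -54 - 1*48 = -54 - 48 = -102)
(z(-141) - 23419) + sqrt(1555 + 2052) = (-102 - 23419) + sqrt(1555 + 2052) = -23521 + sqrt(3607)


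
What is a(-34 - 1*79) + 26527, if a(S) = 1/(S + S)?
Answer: 5995101/226 ≈ 26527.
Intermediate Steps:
a(S) = 1/(2*S)
a(-34 - 1*79) + 26527 = 1/(2*(-34 - 1*79)) + 26527 = 1/(2*(-34 - 79)) + 26527 = (½)/(-113) + 26527 = (½)*(-1/113) + 26527 = -1/226 + 26527 = 5995101/226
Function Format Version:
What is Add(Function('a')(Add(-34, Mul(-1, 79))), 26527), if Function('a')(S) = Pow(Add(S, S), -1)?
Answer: Rational(5995101, 226) ≈ 26527.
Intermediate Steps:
Function('a')(S) = Mul(Rational(1, 2), Pow(S, -1)) (Function('a')(S) = Pow(Mul(2, S), -1) = Mul(Rational(1, 2), Pow(S, -1)))
Add(Function('a')(Add(-34, Mul(-1, 79))), 26527) = Add(Mul(Rational(1, 2), Pow(Add(-34, Mul(-1, 79)), -1)), 26527) = Add(Mul(Rational(1, 2), Pow(Add(-34, -79), -1)), 26527) = Add(Mul(Rational(1, 2), Pow(-113, -1)), 26527) = Add(Mul(Rational(1, 2), Rational(-1, 113)), 26527) = Add(Rational(-1, 226), 26527) = Rational(5995101, 226)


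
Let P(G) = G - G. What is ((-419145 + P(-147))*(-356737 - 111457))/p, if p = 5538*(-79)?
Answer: -32706862355/72917 ≈ -4.4855e+5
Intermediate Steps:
P(G) = 0
p = -437502
((-419145 + P(-147))*(-356737 - 111457))/p = ((-419145 + 0)*(-356737 - 111457))/(-437502) = -419145*(-468194)*(-1/437502) = 196241174130*(-1/437502) = -32706862355/72917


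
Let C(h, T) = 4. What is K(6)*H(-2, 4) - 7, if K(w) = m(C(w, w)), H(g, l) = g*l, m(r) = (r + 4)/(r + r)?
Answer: -15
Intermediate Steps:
m(r) = (4 + r)/(2*r) (m(r) = (4 + r)/((2*r)) = (4 + r)*(1/(2*r)) = (4 + r)/(2*r))
K(w) = 1 (K(w) = (½)*(4 + 4)/4 = (½)*(¼)*8 = 1)
K(6)*H(-2, 4) - 7 = 1*(-2*4) - 7 = 1*(-8) - 7 = -8 - 7 = -15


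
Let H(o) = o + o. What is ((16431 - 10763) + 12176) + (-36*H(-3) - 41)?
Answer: 18019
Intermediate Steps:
H(o) = 2*o
((16431 - 10763) + 12176) + (-36*H(-3) - 41) = ((16431 - 10763) + 12176) + (-72*(-3) - 41) = (5668 + 12176) + (-36*(-6) - 41) = 17844 + (216 - 41) = 17844 + 175 = 18019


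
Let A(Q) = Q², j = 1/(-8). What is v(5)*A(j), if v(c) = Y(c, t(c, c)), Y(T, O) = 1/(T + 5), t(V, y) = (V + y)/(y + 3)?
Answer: 1/640 ≈ 0.0015625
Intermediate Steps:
j = -⅛ ≈ -0.12500
t(V, y) = (V + y)/(3 + y)
Y(T, O) = 1/(5 + T)
v(c) = 1/(5 + c)
v(5)*A(j) = (-⅛)²/(5 + 5) = (1/64)/10 = (⅒)*(1/64) = 1/640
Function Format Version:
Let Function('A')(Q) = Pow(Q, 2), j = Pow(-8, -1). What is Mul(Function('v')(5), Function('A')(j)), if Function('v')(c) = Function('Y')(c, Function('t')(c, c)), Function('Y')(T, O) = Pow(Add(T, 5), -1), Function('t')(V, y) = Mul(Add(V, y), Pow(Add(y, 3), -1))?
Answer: Rational(1, 640) ≈ 0.0015625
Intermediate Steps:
j = Rational(-1, 8) ≈ -0.12500
Function('t')(V, y) = Mul(Pow(Add(3, y), -1), Add(V, y)) (Function('t')(V, y) = Mul(Add(V, y), Pow(Add(3, y), -1)) = Mul(Pow(Add(3, y), -1), Add(V, y)))
Function('Y')(T, O) = Pow(Add(5, T), -1)
Function('v')(c) = Pow(Add(5, c), -1)
Mul(Function('v')(5), Function('A')(j)) = Mul(Pow(Add(5, 5), -1), Pow(Rational(-1, 8), 2)) = Mul(Pow(10, -1), Rational(1, 64)) = Mul(Rational(1, 10), Rational(1, 64)) = Rational(1, 640)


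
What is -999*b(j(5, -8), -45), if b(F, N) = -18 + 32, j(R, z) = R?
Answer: -13986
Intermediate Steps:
b(F, N) = 14
-999*b(j(5, -8), -45) = -999*14 = -13986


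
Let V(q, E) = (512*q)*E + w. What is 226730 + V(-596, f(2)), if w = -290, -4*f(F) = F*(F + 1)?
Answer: 684168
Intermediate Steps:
f(F) = -F*(1 + F)/4 (f(F) = -F*(F + 1)/4 = -F*(1 + F)/4)
V(q, E) = -290 + 512*E*q (V(q, E) = (512*q)*E - 290 = 512*E*q - 290 = -290 + 512*E*q)
226730 + V(-596, f(2)) = 226730 + (-290 + 512*(-¼*2*(1 + 2))*(-596)) = 226730 + (-290 + 512*(-¼*2*3)*(-596)) = 226730 + (-290 + 512*(-3/2)*(-596)) = 226730 + (-290 + 457728) = 226730 + 457438 = 684168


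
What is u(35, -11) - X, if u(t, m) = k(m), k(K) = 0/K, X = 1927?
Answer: -1927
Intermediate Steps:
k(K) = 0
u(t, m) = 0
u(35, -11) - X = 0 - 1*1927 = 0 - 1927 = -1927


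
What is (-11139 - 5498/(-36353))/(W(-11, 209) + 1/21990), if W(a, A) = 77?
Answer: -8904423212310/61554026543 ≈ -144.66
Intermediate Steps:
(-11139 - 5498/(-36353))/(W(-11, 209) + 1/21990) = (-11139 - 5498/(-36353))/(77 + 1/21990) = (-11139 - 5498*(-1/36353))/(77 + 1/21990) = (-11139 + 5498/36353)/(1693231/21990) = -404930569/36353*21990/1693231 = -8904423212310/61554026543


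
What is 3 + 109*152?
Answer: 16571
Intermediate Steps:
3 + 109*152 = 3 + 16568 = 16571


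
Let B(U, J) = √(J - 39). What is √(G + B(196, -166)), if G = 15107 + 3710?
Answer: √(18817 + I*√205) ≈ 137.18 + 0.0522*I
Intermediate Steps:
G = 18817
B(U, J) = √(-39 + J)
√(G + B(196, -166)) = √(18817 + √(-39 - 166)) = √(18817 + √(-205)) = √(18817 + I*√205)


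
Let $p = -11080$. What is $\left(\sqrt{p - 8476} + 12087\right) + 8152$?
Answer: $20239 + 2 i \sqrt{4889} \approx 20239.0 + 139.84 i$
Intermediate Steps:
$\left(\sqrt{p - 8476} + 12087\right) + 8152 = \left(\sqrt{-11080 - 8476} + 12087\right) + 8152 = \left(\sqrt{-19556} + 12087\right) + 8152 = \left(2 i \sqrt{4889} + 12087\right) + 8152 = \left(12087 + 2 i \sqrt{4889}\right) + 8152 = 20239 + 2 i \sqrt{4889}$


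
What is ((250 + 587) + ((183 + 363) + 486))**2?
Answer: 3493161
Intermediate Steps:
((250 + 587) + ((183 + 363) + 486))**2 = (837 + (546 + 486))**2 = (837 + 1032)**2 = 1869**2 = 3493161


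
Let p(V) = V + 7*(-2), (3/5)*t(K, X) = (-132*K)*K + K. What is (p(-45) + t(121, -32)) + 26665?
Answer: -9582637/3 ≈ -3.1942e+6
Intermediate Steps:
t(K, X) = -220*K² + 5*K/3 (t(K, X) = 5*((-132*K)*K + K)/3 = 5*(-132*K² + K)/3 = 5*(K - 132*K²)/3 = -220*K² + 5*K/3)
p(V) = -14 + V (p(V) = V - 14 = -14 + V)
(p(-45) + t(121, -32)) + 26665 = ((-14 - 45) + (5/3)*121*(1 - 132*121)) + 26665 = (-59 + (5/3)*121*(1 - 15972)) + 26665 = (-59 + (5/3)*121*(-15971)) + 26665 = (-59 - 9662455/3) + 26665 = -9662632/3 + 26665 = -9582637/3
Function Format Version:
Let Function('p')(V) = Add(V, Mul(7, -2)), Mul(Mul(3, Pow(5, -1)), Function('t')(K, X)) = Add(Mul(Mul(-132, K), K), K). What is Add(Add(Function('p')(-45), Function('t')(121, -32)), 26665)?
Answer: Rational(-9582637, 3) ≈ -3.1942e+6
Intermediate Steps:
Function('t')(K, X) = Add(Mul(-220, Pow(K, 2)), Mul(Rational(5, 3), K)) (Function('t')(K, X) = Mul(Rational(5, 3), Add(Mul(Mul(-132, K), K), K)) = Mul(Rational(5, 3), Add(Mul(-132, Pow(K, 2)), K)) = Mul(Rational(5, 3), Add(K, Mul(-132, Pow(K, 2)))) = Add(Mul(-220, Pow(K, 2)), Mul(Rational(5, 3), K)))
Function('p')(V) = Add(-14, V) (Function('p')(V) = Add(V, -14) = Add(-14, V))
Add(Add(Function('p')(-45), Function('t')(121, -32)), 26665) = Add(Add(Add(-14, -45), Mul(Rational(5, 3), 121, Add(1, Mul(-132, 121)))), 26665) = Add(Add(-59, Mul(Rational(5, 3), 121, Add(1, -15972))), 26665) = Add(Add(-59, Mul(Rational(5, 3), 121, -15971)), 26665) = Add(Add(-59, Rational(-9662455, 3)), 26665) = Add(Rational(-9662632, 3), 26665) = Rational(-9582637, 3)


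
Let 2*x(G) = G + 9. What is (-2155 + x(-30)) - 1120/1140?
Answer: -246979/114 ≈ -2166.5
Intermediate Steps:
x(G) = 9/2 + G/2 (x(G) = (G + 9)/2 = (9 + G)/2 = 9/2 + G/2)
(-2155 + x(-30)) - 1120/1140 = (-2155 + (9/2 + (½)*(-30))) - 1120/1140 = (-2155 + (9/2 - 15)) - 1120*1/1140 = (-2155 - 21/2) - 56/57 = -4331/2 - 56/57 = -246979/114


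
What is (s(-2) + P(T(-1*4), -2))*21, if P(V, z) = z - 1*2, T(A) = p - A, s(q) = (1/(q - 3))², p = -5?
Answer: -2079/25 ≈ -83.160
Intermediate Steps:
s(q) = (-3 + q)⁻² (s(q) = (1/(-3 + q))² = (-3 + q)⁻²)
T(A) = -5 - A
P(V, z) = -2 + z (P(V, z) = z - 2 = -2 + z)
(s(-2) + P(T(-1*4), -2))*21 = ((-3 - 2)⁻² + (-2 - 2))*21 = ((-5)⁻² - 4)*21 = (1/25 - 4)*21 = -99/25*21 = -2079/25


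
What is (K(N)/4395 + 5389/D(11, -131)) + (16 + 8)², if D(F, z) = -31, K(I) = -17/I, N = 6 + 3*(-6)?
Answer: 657510107/1634940 ≈ 402.16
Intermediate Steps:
N = -12 (N = 6 - 18 = -12)
(K(N)/4395 + 5389/D(11, -131)) + (16 + 8)² = (-17/(-12)/4395 + 5389/(-31)) + (16 + 8)² = (-17*(-1/12)*(1/4395) + 5389*(-1/31)) + 24² = ((17/12)*(1/4395) - 5389/31) + 576 = (17/52740 - 5389/31) + 576 = -284215333/1634940 + 576 = 657510107/1634940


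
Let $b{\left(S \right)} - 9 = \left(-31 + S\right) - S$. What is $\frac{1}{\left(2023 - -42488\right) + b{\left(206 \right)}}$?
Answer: $\frac{1}{44489} \approx 2.2477 \cdot 10^{-5}$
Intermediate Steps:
$b{\left(S \right)} = -22$ ($b{\left(S \right)} = 9 + \left(\left(-31 + S\right) - S\right) = 9 - 31 = -22$)
$\frac{1}{\left(2023 - -42488\right) + b{\left(206 \right)}} = \frac{1}{\left(2023 - -42488\right) - 22} = \frac{1}{\left(2023 + 42488\right) - 22} = \frac{1}{44511 - 22} = \frac{1}{44489}$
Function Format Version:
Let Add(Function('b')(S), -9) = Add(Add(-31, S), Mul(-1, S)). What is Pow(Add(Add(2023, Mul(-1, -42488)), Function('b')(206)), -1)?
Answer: Rational(1, 44489) ≈ 2.2477e-5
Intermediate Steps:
Function('b')(S) = -22 (Function('b')(S) = Add(9, Add(Add(-31, S), Mul(-1, S))) = Add(9, -31) = -22)
Pow(Add(Add(2023, Mul(-1, -42488)), Function('b')(206)), -1) = Pow(Add(Add(2023, Mul(-1, -42488)), -22), -1) = Pow(Add(Add(2023, 42488), -22), -1) = Pow(Add(44511, -22), -1) = Pow(44489, -1) = Rational(1, 44489)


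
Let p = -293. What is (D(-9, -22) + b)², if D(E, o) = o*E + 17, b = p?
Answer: 6084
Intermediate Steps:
b = -293
D(E, o) = 17 + E*o (D(E, o) = E*o + 17 = 17 + E*o)
(D(-9, -22) + b)² = ((17 - 9*(-22)) - 293)² = ((17 + 198) - 293)² = (215 - 293)² = (-78)² = 6084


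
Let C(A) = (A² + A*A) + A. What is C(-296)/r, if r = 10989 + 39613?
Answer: 87468/25301 ≈ 3.4571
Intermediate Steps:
r = 50602
C(A) = A + 2*A² (C(A) = (A² + A²) + A = 2*A² + A = A + 2*A²)
C(-296)/r = -296*(1 + 2*(-296))/50602 = -296*(1 - 592)*(1/50602) = -296*(-591)*(1/50602) = 174936*(1/50602) = 87468/25301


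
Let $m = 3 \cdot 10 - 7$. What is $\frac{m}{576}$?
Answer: $\frac{23}{576} \approx 0.039931$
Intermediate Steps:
$m = 23$ ($m = 30 - 7 = 23$)
$\frac{m}{576} = \frac{23}{576}$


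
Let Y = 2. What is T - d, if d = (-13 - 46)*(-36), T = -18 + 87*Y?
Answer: -1968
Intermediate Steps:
T = 156 (T = -18 + 87*2 = -18 + 174 = 156)
d = 2124 (d = -59*(-36) = 2124)
T - d = 156 - 1*2124 = 156 - 2124 = -1968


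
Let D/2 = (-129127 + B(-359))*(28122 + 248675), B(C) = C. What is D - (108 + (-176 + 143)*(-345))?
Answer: -71682684177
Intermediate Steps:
D = -71682672684 (D = 2*((-129127 - 359)*(28122 + 248675)) = 2*(-129486*276797) = 2*(-35841336342) = -71682672684)
D - (108 + (-176 + 143)*(-345)) = -71682672684 - (108 + (-176 + 143)*(-345)) = -71682672684 - (108 - 33*(-345)) = -71682672684 - (108 + 11385) = -71682672684 - 1*11493 = -71682672684 - 11493 = -71682684177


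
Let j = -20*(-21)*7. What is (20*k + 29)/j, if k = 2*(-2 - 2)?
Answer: -131/2940 ≈ -0.044558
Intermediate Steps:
j = 2940 (j = 420*7 = 2940)
k = -8 (k = 2*(-4) = -8)
(20*k + 29)/j = (20*(-8) + 29)/2940 = (-160 + 29)*(1/2940) = -131*1/2940 = -131/2940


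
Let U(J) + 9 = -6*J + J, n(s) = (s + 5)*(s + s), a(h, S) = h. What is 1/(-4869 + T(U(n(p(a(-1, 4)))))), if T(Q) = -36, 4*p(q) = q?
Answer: -1/4905 ≈ -0.00020387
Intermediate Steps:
p(q) = q/4
n(s) = 2*s*(5 + s) (n(s) = (5 + s)*(2*s) = 2*s*(5 + s))
U(J) = -9 - 5*J (U(J) = -9 + (-6*J + J) = -9 - 5*J)
1/(-4869 + T(U(n(p(a(-1, 4)))))) = 1/(-4869 - 36) = 1/(-4905) = -1/4905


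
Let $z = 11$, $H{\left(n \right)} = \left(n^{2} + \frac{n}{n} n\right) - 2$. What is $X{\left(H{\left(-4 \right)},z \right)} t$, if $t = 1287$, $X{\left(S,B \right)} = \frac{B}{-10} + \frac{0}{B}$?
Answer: $- \frac{14157}{10} \approx -1415.7$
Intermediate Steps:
$H{\left(n \right)} = -2 + n + n^{2}$ ($H{\left(n \right)} = \left(n^{2} + 1 n\right) - 2 = \left(n^{2} + n\right) - 2 = \left(n + n^{2}\right) - 2 = -2 + n + n^{2}$)
$X{\left(S,B \right)} = - \frac{B}{10}$ ($X{\left(S,B \right)} = B \left(- \frac{1}{10}\right) + 0 = - \frac{B}{10} + 0 = - \frac{B}{10}$)
$X{\left(H{\left(-4 \right)},z \right)} t = \left(- \frac{1}{10}\right) 11 \cdot 1287 = \left(- \frac{11}{10}\right) 1287 = - \frac{14157}{10}$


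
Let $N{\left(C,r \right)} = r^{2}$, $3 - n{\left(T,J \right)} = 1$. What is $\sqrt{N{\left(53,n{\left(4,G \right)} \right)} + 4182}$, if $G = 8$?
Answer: $\sqrt{4186} \approx 64.699$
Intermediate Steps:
$n{\left(T,J \right)} = 2$ ($n{\left(T,J \right)} = 3 - 1 = 2$)
$\sqrt{N{\left(53,n{\left(4,G \right)} \right)} + 4182} = \sqrt{2^{2} + 4182} = \sqrt{4 + 4182} = \sqrt{4186}$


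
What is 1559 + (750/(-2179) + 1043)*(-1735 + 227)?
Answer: -3422699015/2179 ≈ -1.5708e+6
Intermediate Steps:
1559 + (750/(-2179) + 1043)*(-1735 + 227) = 1559 + (750*(-1/2179) + 1043)*(-1508) = 1559 + (-750/2179 + 1043)*(-1508) = 1559 + (2271947/2179)*(-1508) = 1559 - 3426096076/2179 = -3422699015/2179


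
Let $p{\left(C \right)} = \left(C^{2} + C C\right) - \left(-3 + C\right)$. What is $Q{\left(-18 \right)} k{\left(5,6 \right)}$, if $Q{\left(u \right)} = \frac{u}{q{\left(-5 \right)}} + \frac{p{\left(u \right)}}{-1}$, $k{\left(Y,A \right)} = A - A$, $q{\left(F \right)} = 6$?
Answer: $0$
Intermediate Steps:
$p{\left(C \right)} = 3 - C + 2 C^{2}$ ($p{\left(C \right)} = \left(C^{2} + C^{2}\right) - \left(-3 + C\right) = 2 C^{2} - \left(-3 + C\right) = 3 - C + 2 C^{2}$)
$k{\left(Y,A \right)} = 0$
$Q{\left(u \right)} = -3 - 2 u^{2} + \frac{7 u}{6}$ ($Q{\left(u \right)} = \frac{u}{6} + \frac{3 - u + 2 u^{2}}{-1} = u \frac{1}{6} + \left(3 - u + 2 u^{2}\right) \left(-1\right) = \frac{u}{6} - \left(3 - u + 2 u^{2}\right) = -3 - 2 u^{2} + \frac{7 u}{6}$)
$Q{\left(-18 \right)} k{\left(5,6 \right)} = \left(-3 - 2 \left(-18\right)^{2} + \frac{7}{6} \left(-18\right)\right) 0 = \left(-3 - 648 - 21\right) 0 = \left(-672\right) 0 = 0$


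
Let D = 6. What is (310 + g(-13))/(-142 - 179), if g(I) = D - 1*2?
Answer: -314/321 ≈ -0.97819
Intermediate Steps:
g(I) = 4 (g(I) = 6 - 1*2 = 6 - 2 = 4)
(310 + g(-13))/(-142 - 179) = (310 + 4)/(-142 - 179) = 314/(-321) = 314*(-1/321) = -314/321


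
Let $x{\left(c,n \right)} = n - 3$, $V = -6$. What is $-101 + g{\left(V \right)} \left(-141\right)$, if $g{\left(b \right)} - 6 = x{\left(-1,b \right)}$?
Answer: $322$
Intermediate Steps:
$x{\left(c,n \right)} = -3 + n$ ($x{\left(c,n \right)} = n - 3 = -3 + n$)
$g{\left(b \right)} = 3 + b$ ($g{\left(b \right)} = 6 + \left(-3 + b\right) = 3 + b$)
$-101 + g{\left(V \right)} \left(-141\right) = -101 + \left(3 - 6\right) \left(-141\right) = -101 - -423 = -101 + 423 = 322$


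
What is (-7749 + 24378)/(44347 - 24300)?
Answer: 16629/20047 ≈ 0.82950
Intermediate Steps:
(-7749 + 24378)/(44347 - 24300) = 16629/20047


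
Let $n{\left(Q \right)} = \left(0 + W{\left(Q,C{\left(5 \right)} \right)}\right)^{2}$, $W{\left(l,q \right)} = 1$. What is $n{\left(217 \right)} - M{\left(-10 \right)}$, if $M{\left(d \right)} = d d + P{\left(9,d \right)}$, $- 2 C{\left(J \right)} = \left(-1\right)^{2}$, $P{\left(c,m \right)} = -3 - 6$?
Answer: $-90$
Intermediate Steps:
$P{\left(c,m \right)} = -9$ ($P{\left(c,m \right)} = -3 - 6 = -9$)
$C{\left(J \right)} = - \frac{1}{2}$ ($C{\left(J \right)} = - \frac{\left(-1\right)^{2}}{2} = \left(- \frac{1}{2}\right) 1 = - \frac{1}{2}$)
$M{\left(d \right)} = -9 + d^{2}$ ($M{\left(d \right)} = d d - 9 = d^{2} - 9 = -9 + d^{2}$)
$n{\left(Q \right)} = 1$ ($n{\left(Q \right)} = \left(0 + 1\right)^{2} = 1^{2} = 1$)
$n{\left(217 \right)} - M{\left(-10 \right)} = 1 - \left(-9 + \left(-10\right)^{2}\right) = 1 - \left(-9 + 100\right) = 1 - 91 = -90$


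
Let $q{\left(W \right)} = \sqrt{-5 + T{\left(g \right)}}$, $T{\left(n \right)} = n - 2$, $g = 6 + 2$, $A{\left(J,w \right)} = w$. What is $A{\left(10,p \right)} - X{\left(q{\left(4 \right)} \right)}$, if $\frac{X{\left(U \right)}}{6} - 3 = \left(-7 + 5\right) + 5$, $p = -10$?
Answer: $-46$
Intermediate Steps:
$g = 8$
$T{\left(n \right)} = -2 + n$ ($T{\left(n \right)} = n - 2 = -2 + n$)
$q{\left(W \right)} = 1$ ($q{\left(W \right)} = \sqrt{-5 + \left(-2 + 8\right)} = \sqrt{-5 + 6} = \sqrt{1} = 1$)
$X{\left(U \right)} = 36$ ($X{\left(U \right)} = 18 + 6 \left(\left(-7 + 5\right) + 5\right) = 18 + 6 \left(-2 + 5\right) = 18 + 6 \cdot 3 = 18 + 18 = 36$)
$A{\left(10,p \right)} - X{\left(q{\left(4 \right)} \right)} = -10 - 36 = -46$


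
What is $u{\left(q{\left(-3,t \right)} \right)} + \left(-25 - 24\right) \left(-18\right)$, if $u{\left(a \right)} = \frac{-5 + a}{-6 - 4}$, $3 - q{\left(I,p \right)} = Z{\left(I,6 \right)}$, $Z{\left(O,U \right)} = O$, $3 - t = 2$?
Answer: $\frac{8819}{10} \approx 881.9$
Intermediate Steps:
$t = 1$ ($t = 3 - 2 = 1$)
$q{\left(I,p \right)} = 3 - I$
$u{\left(a \right)} = \frac{1}{2} - \frac{a}{10}$ ($u{\left(a \right)} = \frac{-5 + a}{-10} = \left(-5 + a\right) \left(- \frac{1}{10}\right) = \frac{1}{2} - \frac{a}{10}$)
$u{\left(q{\left(-3,t \right)} \right)} + \left(-25 - 24\right) \left(-18\right) = \left(\frac{1}{2} - \frac{3 - -3}{10}\right) + \left(-25 - 24\right) \left(-18\right) = \left(\frac{1}{2} - \frac{3 + 3}{10}\right) + \left(-25 - 24\right) \left(-18\right) = \left(\frac{1}{2} - \frac{3}{5}\right) - -882 = \left(\frac{1}{2} - \frac{3}{5}\right) + 882 = - \frac{1}{10} + 882 = \frac{8819}{10}$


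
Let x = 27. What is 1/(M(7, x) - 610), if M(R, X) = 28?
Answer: -1/582 ≈ -0.0017182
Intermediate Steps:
1/(M(7, x) - 610) = 1/(28 - 610) = 1/(-582) = -1/582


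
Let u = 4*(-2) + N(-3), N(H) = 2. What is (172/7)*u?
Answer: -1032/7 ≈ -147.43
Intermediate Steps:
u = -6 (u = 4*(-2) + 2 = -8 + 2 = -6)
(172/7)*u = (172/7)*(-6) = -1032/7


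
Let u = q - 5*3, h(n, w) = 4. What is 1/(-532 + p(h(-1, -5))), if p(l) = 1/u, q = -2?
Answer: -17/9045 ≈ -0.0018795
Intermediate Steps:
u = -17 (u = -2 - 5*3 = -2 - 15 = -17)
p(l) = -1/17 (p(l) = 1/(-17) = -1/17)
1/(-532 + p(h(-1, -5))) = 1/(-532 - 1/17) = 1/(-9045/17) = -17/9045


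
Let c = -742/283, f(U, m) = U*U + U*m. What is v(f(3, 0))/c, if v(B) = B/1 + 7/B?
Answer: -12452/3339 ≈ -3.7293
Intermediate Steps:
f(U, m) = U² + U*m
v(B) = B + 7/B (v(B) = B*1 + 7/B = B + 7/B)
c = -742/283 (c = -742*1/283 = -742/283 ≈ -2.6219)
v(f(3, 0))/c = (3*(3 + 0) + 7/((3*(3 + 0))))/(-742/283) = (3*3 + 7/((3*3)))*(-283/742) = (9 + 7/9)*(-283/742) = (88/9)*(-283/742) = -12452/3339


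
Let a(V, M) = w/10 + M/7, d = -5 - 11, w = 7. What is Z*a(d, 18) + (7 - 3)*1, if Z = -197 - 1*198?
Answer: -18035/14 ≈ -1288.2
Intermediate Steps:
d = -16
a(V, M) = 7/10 + M/7
Z = -395 (Z = -197 - 198 = -395)
Z*a(d, 18) + (7 - 3)*1 = -395*(7/10 + (⅐)*18) + (7 - 3)*1 = -395*(7/10 + 18/7) + 4*1 = -395*229/70 + 4 = -18091/14 + 4 = -18035/14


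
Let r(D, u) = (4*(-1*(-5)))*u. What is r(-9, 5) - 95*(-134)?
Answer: 12830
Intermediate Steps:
r(D, u) = 20*u (r(D, u) = (4*5)*u = 20*u)
r(-9, 5) - 95*(-134) = 20*5 - 95*(-134) = 100 + 12730 = 12830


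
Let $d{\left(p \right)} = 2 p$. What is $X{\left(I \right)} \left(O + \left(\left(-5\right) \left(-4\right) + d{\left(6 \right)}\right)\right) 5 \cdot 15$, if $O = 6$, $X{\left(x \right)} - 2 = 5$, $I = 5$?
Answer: $19950$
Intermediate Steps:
$X{\left(x \right)} = 7$ ($X{\left(x \right)} = 2 + 5 = 7$)
$X{\left(I \right)} \left(O + \left(\left(-5\right) \left(-4\right) + d{\left(6 \right)}\right)\right) 5 \cdot 15 = 7 \left(6 + \left(\left(-5\right) \left(-4\right) + 2 \cdot 6\right)\right) 5 \cdot 15 = 7 \left(6 + \left(20 + 12\right)\right) 5 \cdot 15 = 7 \left(6 + 32\right) 5 \cdot 15 = 7 \cdot 38 \cdot 5 \cdot 15 = 7 \cdot 190 \cdot 15 = 1330 \cdot 15 = 19950$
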